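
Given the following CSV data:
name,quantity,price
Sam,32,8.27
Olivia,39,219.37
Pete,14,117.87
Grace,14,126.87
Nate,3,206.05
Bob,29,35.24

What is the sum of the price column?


Values in 'price' column:
  Row 1: 8.27
  Row 2: 219.37
  Row 3: 117.87
  Row 4: 126.87
  Row 5: 206.05
  Row 6: 35.24
Sum = 8.27 + 219.37 + 117.87 + 126.87 + 206.05 + 35.24 = 713.67

ANSWER: 713.67


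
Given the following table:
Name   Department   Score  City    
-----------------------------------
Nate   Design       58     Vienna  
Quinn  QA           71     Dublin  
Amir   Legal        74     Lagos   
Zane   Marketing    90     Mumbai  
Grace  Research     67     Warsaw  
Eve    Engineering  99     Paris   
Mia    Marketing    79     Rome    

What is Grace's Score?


Row 5: Grace
Score = 67

ANSWER: 67


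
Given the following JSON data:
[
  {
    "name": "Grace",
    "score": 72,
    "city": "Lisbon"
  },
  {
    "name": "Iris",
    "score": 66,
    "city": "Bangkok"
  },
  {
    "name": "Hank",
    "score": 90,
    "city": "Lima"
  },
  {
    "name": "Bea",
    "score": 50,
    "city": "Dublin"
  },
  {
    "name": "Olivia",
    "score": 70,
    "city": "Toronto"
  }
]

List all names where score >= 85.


Filtering records where score >= 85:
  Grace (score=72) -> no
  Iris (score=66) -> no
  Hank (score=90) -> YES
  Bea (score=50) -> no
  Olivia (score=70) -> no


ANSWER: Hank


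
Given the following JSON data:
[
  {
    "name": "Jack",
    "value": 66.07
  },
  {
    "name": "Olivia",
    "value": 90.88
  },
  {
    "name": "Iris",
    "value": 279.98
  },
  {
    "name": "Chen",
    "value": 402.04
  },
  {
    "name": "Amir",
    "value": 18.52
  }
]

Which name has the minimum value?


Comparing values:
  Jack: 66.07
  Olivia: 90.88
  Iris: 279.98
  Chen: 402.04
  Amir: 18.52
Minimum: Amir (18.52)

ANSWER: Amir


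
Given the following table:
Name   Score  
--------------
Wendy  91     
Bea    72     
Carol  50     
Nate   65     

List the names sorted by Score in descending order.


Sorting by Score (descending):
  Wendy: 91
  Bea: 72
  Nate: 65
  Carol: 50


ANSWER: Wendy, Bea, Nate, Carol


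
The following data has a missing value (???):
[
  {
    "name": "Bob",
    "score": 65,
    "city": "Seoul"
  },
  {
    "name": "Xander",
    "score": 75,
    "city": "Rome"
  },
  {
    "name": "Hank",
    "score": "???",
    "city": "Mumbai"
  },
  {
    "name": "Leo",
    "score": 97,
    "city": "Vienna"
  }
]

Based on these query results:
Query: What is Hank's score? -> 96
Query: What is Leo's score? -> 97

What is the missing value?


The missing value is Hank's score
From query: Hank's score = 96

ANSWER: 96


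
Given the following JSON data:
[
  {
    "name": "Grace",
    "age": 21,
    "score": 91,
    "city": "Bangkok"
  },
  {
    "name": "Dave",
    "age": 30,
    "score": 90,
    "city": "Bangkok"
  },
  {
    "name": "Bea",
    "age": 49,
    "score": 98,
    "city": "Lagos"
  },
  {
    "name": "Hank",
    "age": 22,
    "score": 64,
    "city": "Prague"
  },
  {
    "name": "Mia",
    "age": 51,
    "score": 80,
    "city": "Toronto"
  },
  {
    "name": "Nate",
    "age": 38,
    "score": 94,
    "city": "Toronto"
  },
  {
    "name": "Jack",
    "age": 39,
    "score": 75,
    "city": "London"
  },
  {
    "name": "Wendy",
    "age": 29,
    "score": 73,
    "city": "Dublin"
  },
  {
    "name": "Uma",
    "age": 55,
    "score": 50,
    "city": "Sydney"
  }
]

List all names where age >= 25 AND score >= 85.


Checking both conditions:
  Grace (age=21, score=91) -> no
  Dave (age=30, score=90) -> YES
  Bea (age=49, score=98) -> YES
  Hank (age=22, score=64) -> no
  Mia (age=51, score=80) -> no
  Nate (age=38, score=94) -> YES
  Jack (age=39, score=75) -> no
  Wendy (age=29, score=73) -> no
  Uma (age=55, score=50) -> no


ANSWER: Dave, Bea, Nate


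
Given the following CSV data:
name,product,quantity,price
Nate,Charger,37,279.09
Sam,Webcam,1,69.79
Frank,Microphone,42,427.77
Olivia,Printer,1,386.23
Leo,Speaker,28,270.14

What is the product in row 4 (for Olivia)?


Row 4: Olivia
Column 'product' = Printer

ANSWER: Printer


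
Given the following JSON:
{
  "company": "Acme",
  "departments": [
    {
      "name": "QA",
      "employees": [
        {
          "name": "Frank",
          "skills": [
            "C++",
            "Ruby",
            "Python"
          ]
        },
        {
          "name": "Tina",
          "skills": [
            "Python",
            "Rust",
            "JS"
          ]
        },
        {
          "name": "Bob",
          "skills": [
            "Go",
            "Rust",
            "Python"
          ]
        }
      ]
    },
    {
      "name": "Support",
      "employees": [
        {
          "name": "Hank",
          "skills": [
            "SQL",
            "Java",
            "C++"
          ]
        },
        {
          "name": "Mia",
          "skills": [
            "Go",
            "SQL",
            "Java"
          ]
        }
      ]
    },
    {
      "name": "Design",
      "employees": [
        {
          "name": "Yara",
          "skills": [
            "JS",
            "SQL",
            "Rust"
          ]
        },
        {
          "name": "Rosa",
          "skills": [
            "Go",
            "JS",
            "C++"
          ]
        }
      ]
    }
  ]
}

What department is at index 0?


Path: departments[0].name
Value: QA

ANSWER: QA


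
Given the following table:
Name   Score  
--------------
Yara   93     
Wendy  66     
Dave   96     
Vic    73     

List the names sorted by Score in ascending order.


Sorting by Score (ascending):
  Wendy: 66
  Vic: 73
  Yara: 93
  Dave: 96


ANSWER: Wendy, Vic, Yara, Dave


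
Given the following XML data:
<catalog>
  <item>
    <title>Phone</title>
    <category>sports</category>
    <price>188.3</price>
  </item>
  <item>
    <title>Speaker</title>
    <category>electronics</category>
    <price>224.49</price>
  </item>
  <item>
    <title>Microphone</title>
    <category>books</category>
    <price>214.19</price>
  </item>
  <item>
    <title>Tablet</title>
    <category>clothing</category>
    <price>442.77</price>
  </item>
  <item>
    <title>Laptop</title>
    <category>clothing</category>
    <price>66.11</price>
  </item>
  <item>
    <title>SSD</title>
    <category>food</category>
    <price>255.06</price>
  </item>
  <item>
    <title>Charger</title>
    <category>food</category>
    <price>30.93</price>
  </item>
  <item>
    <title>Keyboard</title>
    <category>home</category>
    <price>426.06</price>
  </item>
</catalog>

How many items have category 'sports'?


Scanning <item> elements for <category>sports</category>:
  Item 1: Phone -> MATCH
Count: 1

ANSWER: 1


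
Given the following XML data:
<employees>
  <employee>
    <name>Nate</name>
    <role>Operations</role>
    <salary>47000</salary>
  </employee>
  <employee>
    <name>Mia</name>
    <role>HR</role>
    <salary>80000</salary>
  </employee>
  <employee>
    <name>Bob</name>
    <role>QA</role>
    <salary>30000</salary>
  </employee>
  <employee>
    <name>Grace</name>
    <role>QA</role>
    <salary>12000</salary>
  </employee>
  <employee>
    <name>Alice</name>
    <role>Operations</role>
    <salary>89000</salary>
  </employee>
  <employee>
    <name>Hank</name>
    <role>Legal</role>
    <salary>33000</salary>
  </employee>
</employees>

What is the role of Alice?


Searching for <employee> with <name>Alice</name>
Found at position 5
<role>Operations</role>

ANSWER: Operations


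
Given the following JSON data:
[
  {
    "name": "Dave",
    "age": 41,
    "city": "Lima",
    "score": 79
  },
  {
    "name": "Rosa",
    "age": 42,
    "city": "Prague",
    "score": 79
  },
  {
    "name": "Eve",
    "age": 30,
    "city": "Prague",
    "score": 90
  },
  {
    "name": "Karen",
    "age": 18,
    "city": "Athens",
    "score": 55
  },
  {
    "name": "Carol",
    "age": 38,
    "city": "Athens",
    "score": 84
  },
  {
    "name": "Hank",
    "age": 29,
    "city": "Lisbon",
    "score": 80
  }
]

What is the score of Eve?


Looking up record where name = Eve
Record index: 2
Field 'score' = 90

ANSWER: 90


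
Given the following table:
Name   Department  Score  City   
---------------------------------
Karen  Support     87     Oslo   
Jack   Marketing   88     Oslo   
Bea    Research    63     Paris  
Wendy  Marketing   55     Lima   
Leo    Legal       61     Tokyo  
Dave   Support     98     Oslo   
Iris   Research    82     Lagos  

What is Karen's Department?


Row 1: Karen
Department = Support

ANSWER: Support


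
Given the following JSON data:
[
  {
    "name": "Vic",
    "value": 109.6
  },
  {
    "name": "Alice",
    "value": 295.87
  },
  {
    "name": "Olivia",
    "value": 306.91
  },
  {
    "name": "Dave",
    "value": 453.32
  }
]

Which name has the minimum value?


Comparing values:
  Vic: 109.6
  Alice: 295.87
  Olivia: 306.91
  Dave: 453.32
Minimum: Vic (109.6)

ANSWER: Vic


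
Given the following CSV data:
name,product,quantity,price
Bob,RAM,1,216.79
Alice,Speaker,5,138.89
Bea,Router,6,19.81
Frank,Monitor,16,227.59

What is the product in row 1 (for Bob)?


Row 1: Bob
Column 'product' = RAM

ANSWER: RAM


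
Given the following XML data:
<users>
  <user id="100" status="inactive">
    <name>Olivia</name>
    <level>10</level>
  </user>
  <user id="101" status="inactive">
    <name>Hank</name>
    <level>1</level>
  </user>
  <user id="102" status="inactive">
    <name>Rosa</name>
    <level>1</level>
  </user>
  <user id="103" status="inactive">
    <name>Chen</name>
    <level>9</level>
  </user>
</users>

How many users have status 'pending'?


Counting users with status='pending':
Count: 0

ANSWER: 0


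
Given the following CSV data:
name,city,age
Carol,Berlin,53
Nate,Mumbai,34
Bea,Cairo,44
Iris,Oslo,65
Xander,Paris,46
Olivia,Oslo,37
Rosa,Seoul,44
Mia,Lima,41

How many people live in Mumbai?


Scanning city column for 'Mumbai':
  Row 2: Nate -> MATCH
Total matches: 1

ANSWER: 1


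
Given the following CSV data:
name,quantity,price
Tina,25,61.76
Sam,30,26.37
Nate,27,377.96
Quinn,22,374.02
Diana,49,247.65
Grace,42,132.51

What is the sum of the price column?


Values in 'price' column:
  Row 1: 61.76
  Row 2: 26.37
  Row 3: 377.96
  Row 4: 374.02
  Row 5: 247.65
  Row 6: 132.51
Sum = 61.76 + 26.37 + 377.96 + 374.02 + 247.65 + 132.51 = 1220.27

ANSWER: 1220.27


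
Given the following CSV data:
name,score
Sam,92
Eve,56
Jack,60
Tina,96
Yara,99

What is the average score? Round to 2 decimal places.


Scores: 92, 56, 60, 96, 99
Sum = 403
Count = 5
Average = 403 / 5 = 80.60

ANSWER: 80.60


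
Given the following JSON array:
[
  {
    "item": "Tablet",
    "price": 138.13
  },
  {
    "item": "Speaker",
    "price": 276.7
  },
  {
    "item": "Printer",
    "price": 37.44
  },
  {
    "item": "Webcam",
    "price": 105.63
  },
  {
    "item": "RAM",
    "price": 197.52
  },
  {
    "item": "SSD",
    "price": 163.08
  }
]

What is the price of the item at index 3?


Array index 3 -> Webcam
price = 105.63

ANSWER: 105.63


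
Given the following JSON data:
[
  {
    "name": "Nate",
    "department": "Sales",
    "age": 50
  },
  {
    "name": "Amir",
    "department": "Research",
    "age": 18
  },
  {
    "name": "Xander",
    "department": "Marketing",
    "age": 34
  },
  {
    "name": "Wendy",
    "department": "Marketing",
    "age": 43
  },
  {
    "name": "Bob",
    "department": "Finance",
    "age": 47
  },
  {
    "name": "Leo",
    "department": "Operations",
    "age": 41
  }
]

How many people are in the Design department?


Scanning records for department = Design
  No matches found
Count: 0

ANSWER: 0


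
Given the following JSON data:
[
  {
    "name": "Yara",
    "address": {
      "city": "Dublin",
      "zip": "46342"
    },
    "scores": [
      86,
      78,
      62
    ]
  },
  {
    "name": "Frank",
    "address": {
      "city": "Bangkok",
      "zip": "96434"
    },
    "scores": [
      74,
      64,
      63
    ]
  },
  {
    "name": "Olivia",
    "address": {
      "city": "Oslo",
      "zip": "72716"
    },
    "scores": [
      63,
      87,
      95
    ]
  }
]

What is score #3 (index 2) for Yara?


Path: records[0].scores[2]
Value: 62

ANSWER: 62


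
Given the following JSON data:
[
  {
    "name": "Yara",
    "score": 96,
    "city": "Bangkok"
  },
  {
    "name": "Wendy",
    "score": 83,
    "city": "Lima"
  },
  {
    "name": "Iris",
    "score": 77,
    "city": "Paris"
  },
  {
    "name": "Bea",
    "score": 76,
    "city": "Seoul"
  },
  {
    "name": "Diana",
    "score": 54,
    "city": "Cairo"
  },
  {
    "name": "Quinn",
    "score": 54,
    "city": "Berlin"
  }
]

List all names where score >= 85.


Filtering records where score >= 85:
  Yara (score=96) -> YES
  Wendy (score=83) -> no
  Iris (score=77) -> no
  Bea (score=76) -> no
  Diana (score=54) -> no
  Quinn (score=54) -> no


ANSWER: Yara


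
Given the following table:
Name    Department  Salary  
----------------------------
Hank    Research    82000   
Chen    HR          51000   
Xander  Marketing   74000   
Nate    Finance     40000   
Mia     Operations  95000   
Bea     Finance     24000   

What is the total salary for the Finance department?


Finance department members:
  Nate: 40000
  Bea: 24000
Total = 40000 + 24000 = 64000

ANSWER: 64000


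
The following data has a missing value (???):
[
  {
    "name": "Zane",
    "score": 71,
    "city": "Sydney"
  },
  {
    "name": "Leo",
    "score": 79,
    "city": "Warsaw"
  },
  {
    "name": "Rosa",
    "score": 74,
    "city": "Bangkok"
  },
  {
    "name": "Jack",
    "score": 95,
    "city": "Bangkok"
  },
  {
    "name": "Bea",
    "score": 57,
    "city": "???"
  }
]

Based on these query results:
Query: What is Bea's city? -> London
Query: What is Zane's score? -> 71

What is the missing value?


The missing value is Bea's city
From query: Bea's city = London

ANSWER: London


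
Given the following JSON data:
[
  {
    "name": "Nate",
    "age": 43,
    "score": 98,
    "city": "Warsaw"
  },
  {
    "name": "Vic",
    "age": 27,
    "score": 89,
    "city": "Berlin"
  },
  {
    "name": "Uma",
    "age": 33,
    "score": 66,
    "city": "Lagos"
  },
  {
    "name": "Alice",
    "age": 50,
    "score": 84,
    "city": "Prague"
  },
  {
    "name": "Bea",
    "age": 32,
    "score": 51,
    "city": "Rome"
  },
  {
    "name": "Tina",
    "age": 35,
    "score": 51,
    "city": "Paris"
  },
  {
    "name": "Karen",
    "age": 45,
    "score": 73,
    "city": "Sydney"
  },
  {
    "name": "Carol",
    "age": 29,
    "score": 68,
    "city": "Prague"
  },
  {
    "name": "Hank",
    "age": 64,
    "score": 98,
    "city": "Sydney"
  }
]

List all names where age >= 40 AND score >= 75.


Checking both conditions:
  Nate (age=43, score=98) -> YES
  Vic (age=27, score=89) -> no
  Uma (age=33, score=66) -> no
  Alice (age=50, score=84) -> YES
  Bea (age=32, score=51) -> no
  Tina (age=35, score=51) -> no
  Karen (age=45, score=73) -> no
  Carol (age=29, score=68) -> no
  Hank (age=64, score=98) -> YES


ANSWER: Nate, Alice, Hank


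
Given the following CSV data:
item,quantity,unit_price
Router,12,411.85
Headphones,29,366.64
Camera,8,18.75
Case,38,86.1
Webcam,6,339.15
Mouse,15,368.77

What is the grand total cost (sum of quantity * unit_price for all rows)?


Computing row totals:
  Router: 12 * 411.85 = 4942.2
  Headphones: 29 * 366.64 = 10632.56
  Camera: 8 * 18.75 = 150.0
  Case: 38 * 86.1 = 3271.8
  Webcam: 6 * 339.15 = 2034.9
  Mouse: 15 * 368.77 = 5531.55
Grand total = 4942.2 + 10632.56 + 150.0 + 3271.8 + 2034.9 + 5531.55 = 26563.01

ANSWER: 26563.01


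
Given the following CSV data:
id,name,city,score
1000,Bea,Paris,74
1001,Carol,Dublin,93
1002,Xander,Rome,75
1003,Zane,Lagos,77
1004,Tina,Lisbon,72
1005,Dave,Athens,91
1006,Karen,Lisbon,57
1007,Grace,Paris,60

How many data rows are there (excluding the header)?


Counting rows (excluding header):
Header: id,name,city,score
Data rows: 8

ANSWER: 8


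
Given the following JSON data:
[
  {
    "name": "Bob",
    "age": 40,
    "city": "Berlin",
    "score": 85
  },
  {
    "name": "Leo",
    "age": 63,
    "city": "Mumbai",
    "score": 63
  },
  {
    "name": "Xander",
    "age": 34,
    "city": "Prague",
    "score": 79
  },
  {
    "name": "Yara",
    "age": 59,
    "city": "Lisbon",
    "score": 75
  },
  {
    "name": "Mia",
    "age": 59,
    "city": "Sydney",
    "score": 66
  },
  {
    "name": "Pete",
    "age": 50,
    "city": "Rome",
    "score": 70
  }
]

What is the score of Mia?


Looking up record where name = Mia
Record index: 4
Field 'score' = 66

ANSWER: 66


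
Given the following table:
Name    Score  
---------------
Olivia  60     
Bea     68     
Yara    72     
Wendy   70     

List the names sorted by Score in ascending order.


Sorting by Score (ascending):
  Olivia: 60
  Bea: 68
  Wendy: 70
  Yara: 72


ANSWER: Olivia, Bea, Wendy, Yara


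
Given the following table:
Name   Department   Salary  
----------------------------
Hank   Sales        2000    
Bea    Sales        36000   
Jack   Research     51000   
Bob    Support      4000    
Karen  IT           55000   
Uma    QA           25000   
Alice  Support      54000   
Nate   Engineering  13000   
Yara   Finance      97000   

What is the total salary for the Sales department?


Sales department members:
  Hank: 2000
  Bea: 36000
Total = 2000 + 36000 = 38000

ANSWER: 38000


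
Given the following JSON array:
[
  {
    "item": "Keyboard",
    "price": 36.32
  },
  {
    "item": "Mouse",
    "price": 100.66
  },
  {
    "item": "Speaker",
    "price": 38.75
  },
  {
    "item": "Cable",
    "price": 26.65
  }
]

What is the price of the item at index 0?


Array index 0 -> Keyboard
price = 36.32

ANSWER: 36.32


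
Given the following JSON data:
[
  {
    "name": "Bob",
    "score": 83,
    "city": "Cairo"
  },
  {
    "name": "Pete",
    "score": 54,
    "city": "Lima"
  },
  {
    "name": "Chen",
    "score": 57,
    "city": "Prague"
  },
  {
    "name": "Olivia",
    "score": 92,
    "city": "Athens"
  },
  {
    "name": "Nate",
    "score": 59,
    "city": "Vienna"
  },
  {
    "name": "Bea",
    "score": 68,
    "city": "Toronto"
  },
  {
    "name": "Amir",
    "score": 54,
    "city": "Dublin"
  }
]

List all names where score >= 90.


Filtering records where score >= 90:
  Bob (score=83) -> no
  Pete (score=54) -> no
  Chen (score=57) -> no
  Olivia (score=92) -> YES
  Nate (score=59) -> no
  Bea (score=68) -> no
  Amir (score=54) -> no


ANSWER: Olivia


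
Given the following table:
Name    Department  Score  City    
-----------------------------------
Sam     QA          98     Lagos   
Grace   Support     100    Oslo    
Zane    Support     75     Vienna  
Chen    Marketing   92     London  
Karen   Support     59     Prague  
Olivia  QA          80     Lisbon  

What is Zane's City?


Row 3: Zane
City = Vienna

ANSWER: Vienna


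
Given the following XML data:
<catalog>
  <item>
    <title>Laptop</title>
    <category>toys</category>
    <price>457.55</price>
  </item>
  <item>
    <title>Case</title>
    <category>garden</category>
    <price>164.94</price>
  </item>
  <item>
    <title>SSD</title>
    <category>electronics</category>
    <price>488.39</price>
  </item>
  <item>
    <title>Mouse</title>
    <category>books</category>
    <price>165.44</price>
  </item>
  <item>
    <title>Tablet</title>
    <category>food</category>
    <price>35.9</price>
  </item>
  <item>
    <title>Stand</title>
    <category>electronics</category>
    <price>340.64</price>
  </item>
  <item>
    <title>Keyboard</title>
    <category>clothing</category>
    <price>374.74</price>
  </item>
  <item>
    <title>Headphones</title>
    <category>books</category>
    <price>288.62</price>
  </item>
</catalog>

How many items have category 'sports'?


Scanning <item> elements for <category>sports</category>:
Count: 0

ANSWER: 0


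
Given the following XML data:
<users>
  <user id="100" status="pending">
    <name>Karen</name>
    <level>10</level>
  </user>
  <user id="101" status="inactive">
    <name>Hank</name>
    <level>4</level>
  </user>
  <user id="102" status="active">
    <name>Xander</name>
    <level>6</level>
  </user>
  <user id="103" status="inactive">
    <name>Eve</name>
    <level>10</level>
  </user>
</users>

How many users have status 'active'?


Counting users with status='active':
  Xander (id=102) -> MATCH
Count: 1

ANSWER: 1


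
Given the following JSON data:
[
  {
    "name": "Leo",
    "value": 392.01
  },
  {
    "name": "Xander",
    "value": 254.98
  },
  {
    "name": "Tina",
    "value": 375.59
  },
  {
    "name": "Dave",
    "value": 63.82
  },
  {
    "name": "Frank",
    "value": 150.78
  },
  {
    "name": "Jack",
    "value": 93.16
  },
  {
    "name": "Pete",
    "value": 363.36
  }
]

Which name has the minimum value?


Comparing values:
  Leo: 392.01
  Xander: 254.98
  Tina: 375.59
  Dave: 63.82
  Frank: 150.78
  Jack: 93.16
  Pete: 363.36
Minimum: Dave (63.82)

ANSWER: Dave


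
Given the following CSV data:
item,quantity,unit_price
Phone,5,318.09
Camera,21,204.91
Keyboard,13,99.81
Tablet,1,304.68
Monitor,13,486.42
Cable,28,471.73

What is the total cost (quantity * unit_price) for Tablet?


Row: Tablet
quantity = 1
unit_price = 304.68
total = 1 * 304.68 = 304.68

ANSWER: 304.68


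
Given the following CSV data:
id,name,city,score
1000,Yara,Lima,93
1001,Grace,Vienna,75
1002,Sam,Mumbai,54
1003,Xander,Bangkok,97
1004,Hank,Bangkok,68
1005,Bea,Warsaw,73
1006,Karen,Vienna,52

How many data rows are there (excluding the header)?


Counting rows (excluding header):
Header: id,name,city,score
Data rows: 7

ANSWER: 7


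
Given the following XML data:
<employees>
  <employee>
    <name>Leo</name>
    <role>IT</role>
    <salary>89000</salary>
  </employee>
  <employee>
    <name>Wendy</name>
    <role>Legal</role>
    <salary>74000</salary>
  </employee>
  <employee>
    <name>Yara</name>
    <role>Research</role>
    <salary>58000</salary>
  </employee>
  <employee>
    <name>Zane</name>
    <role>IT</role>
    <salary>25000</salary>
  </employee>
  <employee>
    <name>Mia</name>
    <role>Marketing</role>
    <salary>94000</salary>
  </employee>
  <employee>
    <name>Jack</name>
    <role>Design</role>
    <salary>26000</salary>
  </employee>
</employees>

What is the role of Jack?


Searching for <employee> with <name>Jack</name>
Found at position 6
<role>Design</role>

ANSWER: Design


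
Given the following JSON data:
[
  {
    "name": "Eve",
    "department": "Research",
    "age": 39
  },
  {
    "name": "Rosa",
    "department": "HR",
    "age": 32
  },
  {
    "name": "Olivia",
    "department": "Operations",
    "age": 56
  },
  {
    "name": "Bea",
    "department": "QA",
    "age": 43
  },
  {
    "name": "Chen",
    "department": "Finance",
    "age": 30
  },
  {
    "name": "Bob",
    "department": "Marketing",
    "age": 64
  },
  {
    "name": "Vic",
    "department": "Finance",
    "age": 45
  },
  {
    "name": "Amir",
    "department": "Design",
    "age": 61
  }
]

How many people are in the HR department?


Scanning records for department = HR
  Record 1: Rosa
Count: 1

ANSWER: 1


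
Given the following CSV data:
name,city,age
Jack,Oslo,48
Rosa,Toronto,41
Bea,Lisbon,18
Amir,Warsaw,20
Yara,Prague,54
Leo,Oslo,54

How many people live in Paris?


Scanning city column for 'Paris':
Total matches: 0

ANSWER: 0


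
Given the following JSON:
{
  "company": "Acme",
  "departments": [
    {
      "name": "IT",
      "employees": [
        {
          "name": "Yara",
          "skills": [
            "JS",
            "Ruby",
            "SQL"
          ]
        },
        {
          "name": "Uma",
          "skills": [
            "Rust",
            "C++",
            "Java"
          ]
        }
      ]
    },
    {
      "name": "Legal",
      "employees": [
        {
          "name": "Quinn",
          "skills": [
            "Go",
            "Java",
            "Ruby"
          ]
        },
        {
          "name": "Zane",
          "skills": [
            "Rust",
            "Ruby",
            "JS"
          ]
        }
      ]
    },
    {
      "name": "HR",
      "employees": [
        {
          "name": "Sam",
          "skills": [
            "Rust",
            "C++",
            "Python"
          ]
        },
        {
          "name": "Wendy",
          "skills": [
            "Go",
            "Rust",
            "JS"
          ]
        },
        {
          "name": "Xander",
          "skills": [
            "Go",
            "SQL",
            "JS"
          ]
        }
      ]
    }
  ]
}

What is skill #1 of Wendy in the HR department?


Path: departments[2].employees[1].skills[0]
Value: Go

ANSWER: Go


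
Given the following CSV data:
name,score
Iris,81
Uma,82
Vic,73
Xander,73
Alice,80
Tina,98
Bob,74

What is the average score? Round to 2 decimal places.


Scores: 81, 82, 73, 73, 80, 98, 74
Sum = 561
Count = 7
Average = 561 / 7 = 80.14

ANSWER: 80.14


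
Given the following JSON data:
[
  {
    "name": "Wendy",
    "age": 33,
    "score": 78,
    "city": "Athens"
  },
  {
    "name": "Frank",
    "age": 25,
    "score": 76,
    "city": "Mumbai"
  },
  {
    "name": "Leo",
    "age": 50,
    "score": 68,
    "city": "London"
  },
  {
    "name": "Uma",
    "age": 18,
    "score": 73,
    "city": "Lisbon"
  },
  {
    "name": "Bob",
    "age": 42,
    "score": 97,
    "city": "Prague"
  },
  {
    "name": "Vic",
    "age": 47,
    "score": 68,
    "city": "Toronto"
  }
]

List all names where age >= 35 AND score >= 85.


Checking both conditions:
  Wendy (age=33, score=78) -> no
  Frank (age=25, score=76) -> no
  Leo (age=50, score=68) -> no
  Uma (age=18, score=73) -> no
  Bob (age=42, score=97) -> YES
  Vic (age=47, score=68) -> no


ANSWER: Bob


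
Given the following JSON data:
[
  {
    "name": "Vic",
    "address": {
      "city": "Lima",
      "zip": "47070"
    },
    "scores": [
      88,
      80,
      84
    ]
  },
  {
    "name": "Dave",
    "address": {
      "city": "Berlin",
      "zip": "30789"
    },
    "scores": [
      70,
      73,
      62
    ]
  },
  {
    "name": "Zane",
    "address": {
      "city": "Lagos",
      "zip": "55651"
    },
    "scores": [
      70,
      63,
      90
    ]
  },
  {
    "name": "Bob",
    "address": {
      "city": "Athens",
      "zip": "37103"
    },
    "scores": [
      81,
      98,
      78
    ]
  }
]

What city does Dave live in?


Path: records[1].address.city
Value: Berlin

ANSWER: Berlin


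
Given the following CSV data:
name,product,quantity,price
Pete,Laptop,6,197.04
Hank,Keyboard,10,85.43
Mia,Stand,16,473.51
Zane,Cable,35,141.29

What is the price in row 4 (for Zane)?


Row 4: Zane
Column 'price' = 141.29

ANSWER: 141.29


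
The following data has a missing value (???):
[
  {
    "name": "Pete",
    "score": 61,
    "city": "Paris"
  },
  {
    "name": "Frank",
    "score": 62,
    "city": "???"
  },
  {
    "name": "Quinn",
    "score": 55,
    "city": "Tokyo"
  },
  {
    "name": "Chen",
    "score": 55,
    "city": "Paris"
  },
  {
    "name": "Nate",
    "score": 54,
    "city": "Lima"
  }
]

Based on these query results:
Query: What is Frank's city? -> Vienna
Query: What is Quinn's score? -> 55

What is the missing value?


The missing value is Frank's city
From query: Frank's city = Vienna

ANSWER: Vienna


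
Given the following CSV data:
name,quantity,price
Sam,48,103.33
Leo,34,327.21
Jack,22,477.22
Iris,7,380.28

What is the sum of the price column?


Values in 'price' column:
  Row 1: 103.33
  Row 2: 327.21
  Row 3: 477.22
  Row 4: 380.28
Sum = 103.33 + 327.21 + 477.22 + 380.28 = 1288.04

ANSWER: 1288.04


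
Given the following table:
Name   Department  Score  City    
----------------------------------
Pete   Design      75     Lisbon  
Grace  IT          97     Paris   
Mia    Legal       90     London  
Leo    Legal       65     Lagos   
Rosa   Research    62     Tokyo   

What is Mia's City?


Row 3: Mia
City = London

ANSWER: London


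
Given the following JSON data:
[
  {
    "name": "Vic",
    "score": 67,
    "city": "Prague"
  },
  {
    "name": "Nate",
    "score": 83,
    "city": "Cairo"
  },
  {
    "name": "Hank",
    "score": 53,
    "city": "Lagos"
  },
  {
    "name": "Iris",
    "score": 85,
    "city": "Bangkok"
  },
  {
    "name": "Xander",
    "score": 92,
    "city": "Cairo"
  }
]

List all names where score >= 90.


Filtering records where score >= 90:
  Vic (score=67) -> no
  Nate (score=83) -> no
  Hank (score=53) -> no
  Iris (score=85) -> no
  Xander (score=92) -> YES


ANSWER: Xander


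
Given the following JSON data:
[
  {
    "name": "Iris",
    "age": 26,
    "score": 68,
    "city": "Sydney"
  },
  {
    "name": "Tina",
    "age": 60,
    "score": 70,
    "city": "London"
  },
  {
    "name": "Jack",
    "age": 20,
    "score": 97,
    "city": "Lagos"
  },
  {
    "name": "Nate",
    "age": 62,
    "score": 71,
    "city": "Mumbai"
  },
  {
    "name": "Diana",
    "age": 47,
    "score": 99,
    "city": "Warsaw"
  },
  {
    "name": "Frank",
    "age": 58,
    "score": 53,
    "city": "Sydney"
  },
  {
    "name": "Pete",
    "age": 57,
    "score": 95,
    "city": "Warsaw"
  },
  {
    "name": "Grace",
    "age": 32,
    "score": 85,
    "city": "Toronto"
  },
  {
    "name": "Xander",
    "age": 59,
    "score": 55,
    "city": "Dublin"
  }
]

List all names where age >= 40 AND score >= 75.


Checking both conditions:
  Iris (age=26, score=68) -> no
  Tina (age=60, score=70) -> no
  Jack (age=20, score=97) -> no
  Nate (age=62, score=71) -> no
  Diana (age=47, score=99) -> YES
  Frank (age=58, score=53) -> no
  Pete (age=57, score=95) -> YES
  Grace (age=32, score=85) -> no
  Xander (age=59, score=55) -> no


ANSWER: Diana, Pete


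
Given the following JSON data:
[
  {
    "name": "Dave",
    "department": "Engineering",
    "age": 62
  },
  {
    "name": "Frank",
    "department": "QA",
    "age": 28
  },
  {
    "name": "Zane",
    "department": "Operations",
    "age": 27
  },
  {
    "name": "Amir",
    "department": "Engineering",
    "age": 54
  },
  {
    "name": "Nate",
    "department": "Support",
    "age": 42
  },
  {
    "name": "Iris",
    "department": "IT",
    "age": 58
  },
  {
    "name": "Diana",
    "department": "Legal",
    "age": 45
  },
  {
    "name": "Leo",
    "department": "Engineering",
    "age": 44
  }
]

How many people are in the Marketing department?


Scanning records for department = Marketing
  No matches found
Count: 0

ANSWER: 0


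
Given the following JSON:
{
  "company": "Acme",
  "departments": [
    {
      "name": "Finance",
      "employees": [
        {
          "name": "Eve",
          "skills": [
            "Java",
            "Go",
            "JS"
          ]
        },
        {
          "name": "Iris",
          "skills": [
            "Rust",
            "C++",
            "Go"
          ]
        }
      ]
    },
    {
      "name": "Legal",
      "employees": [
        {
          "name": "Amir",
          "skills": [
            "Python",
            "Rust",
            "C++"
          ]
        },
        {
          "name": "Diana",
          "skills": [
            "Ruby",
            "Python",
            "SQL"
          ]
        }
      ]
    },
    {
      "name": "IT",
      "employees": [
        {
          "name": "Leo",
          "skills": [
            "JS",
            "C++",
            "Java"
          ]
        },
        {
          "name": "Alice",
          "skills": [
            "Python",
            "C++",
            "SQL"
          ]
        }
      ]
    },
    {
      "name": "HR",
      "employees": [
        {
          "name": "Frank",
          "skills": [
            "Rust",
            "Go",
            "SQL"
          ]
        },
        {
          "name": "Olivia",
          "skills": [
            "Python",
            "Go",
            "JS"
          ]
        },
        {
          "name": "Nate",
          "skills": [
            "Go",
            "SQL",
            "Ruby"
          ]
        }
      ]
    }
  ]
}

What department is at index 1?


Path: departments[1].name
Value: Legal

ANSWER: Legal


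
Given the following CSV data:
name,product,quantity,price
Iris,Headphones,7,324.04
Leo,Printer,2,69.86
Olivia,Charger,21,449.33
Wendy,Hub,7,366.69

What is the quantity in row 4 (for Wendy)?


Row 4: Wendy
Column 'quantity' = 7

ANSWER: 7


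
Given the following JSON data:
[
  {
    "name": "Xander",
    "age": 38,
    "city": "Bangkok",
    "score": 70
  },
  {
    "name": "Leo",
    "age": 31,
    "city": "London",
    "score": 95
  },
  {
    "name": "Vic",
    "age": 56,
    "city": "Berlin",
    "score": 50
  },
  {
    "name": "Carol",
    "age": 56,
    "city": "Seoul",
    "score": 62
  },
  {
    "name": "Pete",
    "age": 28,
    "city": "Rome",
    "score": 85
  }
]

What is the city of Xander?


Looking up record where name = Xander
Record index: 0
Field 'city' = Bangkok

ANSWER: Bangkok


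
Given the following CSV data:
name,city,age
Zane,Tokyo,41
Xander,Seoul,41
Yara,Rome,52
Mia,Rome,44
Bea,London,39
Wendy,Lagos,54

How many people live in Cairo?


Scanning city column for 'Cairo':
Total matches: 0

ANSWER: 0


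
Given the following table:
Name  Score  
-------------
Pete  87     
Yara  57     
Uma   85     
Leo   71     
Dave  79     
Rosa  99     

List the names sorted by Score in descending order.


Sorting by Score (descending):
  Rosa: 99
  Pete: 87
  Uma: 85
  Dave: 79
  Leo: 71
  Yara: 57


ANSWER: Rosa, Pete, Uma, Dave, Leo, Yara


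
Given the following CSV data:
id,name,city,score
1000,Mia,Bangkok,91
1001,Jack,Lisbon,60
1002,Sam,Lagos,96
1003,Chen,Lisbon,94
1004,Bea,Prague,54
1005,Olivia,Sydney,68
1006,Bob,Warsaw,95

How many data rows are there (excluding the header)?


Counting rows (excluding header):
Header: id,name,city,score
Data rows: 7

ANSWER: 7


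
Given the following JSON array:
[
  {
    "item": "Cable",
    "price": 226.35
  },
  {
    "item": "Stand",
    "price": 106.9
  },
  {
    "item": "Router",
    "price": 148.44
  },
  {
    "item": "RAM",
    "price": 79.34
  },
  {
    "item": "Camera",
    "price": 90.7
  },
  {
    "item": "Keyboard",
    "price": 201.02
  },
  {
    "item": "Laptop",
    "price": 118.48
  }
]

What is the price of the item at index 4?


Array index 4 -> Camera
price = 90.7

ANSWER: 90.7


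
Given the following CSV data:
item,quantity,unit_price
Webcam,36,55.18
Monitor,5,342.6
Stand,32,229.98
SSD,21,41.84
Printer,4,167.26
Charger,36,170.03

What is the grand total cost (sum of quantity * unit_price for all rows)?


Computing row totals:
  Webcam: 36 * 55.18 = 1986.48
  Monitor: 5 * 342.6 = 1713.0
  Stand: 32 * 229.98 = 7359.36
  SSD: 21 * 41.84 = 878.64
  Printer: 4 * 167.26 = 669.04
  Charger: 36 * 170.03 = 6121.08
Grand total = 1986.48 + 1713.0 + 7359.36 + 878.64 + 669.04 + 6121.08 = 18727.6

ANSWER: 18727.6


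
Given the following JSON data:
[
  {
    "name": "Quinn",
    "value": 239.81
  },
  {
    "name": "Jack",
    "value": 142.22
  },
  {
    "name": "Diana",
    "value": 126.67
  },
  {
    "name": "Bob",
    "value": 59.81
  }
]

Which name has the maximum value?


Comparing values:
  Quinn: 239.81
  Jack: 142.22
  Diana: 126.67
  Bob: 59.81
Maximum: Quinn (239.81)

ANSWER: Quinn


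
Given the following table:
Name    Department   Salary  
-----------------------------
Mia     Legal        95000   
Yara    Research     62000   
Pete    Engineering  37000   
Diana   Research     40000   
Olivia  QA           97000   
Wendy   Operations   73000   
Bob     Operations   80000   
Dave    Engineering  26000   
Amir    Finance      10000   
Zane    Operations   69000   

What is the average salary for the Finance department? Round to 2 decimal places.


Finance department members:
  Amir: 10000
Sum = 10000
Count = 1
Average = 10000 / 1 = 10000.00

ANSWER: 10000.00


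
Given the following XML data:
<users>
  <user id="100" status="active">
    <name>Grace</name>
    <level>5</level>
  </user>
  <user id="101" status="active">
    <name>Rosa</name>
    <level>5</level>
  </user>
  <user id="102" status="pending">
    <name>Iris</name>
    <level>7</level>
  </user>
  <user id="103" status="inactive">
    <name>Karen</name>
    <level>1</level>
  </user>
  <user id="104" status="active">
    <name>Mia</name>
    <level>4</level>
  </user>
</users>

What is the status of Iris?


Finding user with name = Iris
user id="102" status="pending"

ANSWER: pending


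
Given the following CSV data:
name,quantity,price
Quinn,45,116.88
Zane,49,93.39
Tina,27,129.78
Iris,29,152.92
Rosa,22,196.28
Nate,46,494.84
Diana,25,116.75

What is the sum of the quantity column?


Values in 'quantity' column:
  Row 1: 45
  Row 2: 49
  Row 3: 27
  Row 4: 29
  Row 5: 22
  Row 6: 46
  Row 7: 25
Sum = 45 + 49 + 27 + 29 + 22 + 46 + 25 = 243

ANSWER: 243


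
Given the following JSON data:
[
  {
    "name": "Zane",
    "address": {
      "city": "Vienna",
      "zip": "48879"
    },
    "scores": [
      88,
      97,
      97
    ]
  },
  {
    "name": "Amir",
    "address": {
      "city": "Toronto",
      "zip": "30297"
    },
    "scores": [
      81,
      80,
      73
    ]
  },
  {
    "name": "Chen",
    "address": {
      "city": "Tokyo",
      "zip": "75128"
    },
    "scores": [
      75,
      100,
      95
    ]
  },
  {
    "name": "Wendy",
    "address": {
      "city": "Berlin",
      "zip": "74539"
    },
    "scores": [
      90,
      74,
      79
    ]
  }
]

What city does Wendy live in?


Path: records[3].address.city
Value: Berlin

ANSWER: Berlin


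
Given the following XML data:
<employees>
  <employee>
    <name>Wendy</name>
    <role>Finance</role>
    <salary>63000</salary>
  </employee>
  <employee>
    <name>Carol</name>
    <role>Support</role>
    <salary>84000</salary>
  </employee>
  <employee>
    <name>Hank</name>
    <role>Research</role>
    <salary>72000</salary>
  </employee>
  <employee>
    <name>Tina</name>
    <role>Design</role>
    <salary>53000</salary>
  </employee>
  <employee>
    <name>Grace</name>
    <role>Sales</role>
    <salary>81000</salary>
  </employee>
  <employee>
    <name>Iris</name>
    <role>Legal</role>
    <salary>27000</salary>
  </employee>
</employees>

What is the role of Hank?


Searching for <employee> with <name>Hank</name>
Found at position 3
<role>Research</role>

ANSWER: Research


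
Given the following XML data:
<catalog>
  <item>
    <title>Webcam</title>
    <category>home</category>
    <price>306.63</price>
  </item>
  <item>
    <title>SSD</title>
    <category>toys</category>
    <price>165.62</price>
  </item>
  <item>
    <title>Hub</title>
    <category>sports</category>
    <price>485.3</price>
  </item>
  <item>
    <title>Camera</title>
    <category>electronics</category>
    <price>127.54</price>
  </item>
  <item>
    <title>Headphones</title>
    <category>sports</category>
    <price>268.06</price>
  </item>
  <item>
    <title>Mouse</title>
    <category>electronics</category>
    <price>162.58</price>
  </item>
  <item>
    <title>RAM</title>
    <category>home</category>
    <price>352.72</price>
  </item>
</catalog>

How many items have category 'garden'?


Scanning <item> elements for <category>garden</category>:
Count: 0

ANSWER: 0


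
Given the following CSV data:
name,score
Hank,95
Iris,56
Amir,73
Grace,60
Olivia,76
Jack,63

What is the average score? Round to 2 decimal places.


Scores: 95, 56, 73, 60, 76, 63
Sum = 423
Count = 6
Average = 423 / 6 = 70.50

ANSWER: 70.50


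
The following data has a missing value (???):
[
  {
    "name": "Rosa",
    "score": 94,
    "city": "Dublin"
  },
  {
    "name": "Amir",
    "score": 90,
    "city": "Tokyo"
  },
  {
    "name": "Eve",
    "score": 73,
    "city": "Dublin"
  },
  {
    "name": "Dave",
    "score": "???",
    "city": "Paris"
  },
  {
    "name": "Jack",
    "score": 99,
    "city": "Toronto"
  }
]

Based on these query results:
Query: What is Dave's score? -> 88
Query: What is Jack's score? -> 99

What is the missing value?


The missing value is Dave's score
From query: Dave's score = 88

ANSWER: 88
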